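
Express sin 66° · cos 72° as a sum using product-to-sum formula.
sin 66° cos 72° = (1/2)[sin(66°+72°) + sin(66°-72°)]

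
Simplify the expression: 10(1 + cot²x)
10(1 + cot²x) = 10(csc²x) (using Pythagorean identity)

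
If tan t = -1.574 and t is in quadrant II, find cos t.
cos t = -0.5363 (using tan²t + 1 = sec²t)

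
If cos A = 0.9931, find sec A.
sec A = 1/cos A = 1.007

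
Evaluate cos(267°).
cos(267°) = -0.05234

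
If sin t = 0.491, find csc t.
csc t = 1/sin t = 2.037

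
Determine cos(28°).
cos(28°) = 0.8829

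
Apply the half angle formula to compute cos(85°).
cos(85°) = √((1 + cos 170°)/2) = 0.08716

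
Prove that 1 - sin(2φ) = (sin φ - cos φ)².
RHS = sin²φ - 2 sin φ cos φ + cos²φ = (sin²φ + cos²φ) - 2 sin φ cos φ = 1 - sin(2φ) = LHS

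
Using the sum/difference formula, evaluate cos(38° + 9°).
cos(38° + 9°) = cos 38° cos 9° - sin 38° sin 9° = 0.682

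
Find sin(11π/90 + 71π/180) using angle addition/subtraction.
sin(11π/90 + 71π/180) = sin 11π/90 cos 71π/180 + cos 11π/90 sin 71π/180 = 0.9986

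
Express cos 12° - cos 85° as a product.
cos 12° - cos 85° = -2 sin(48.5°) sin(-36.5°)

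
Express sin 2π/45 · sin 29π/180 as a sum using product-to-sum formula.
sin 2π/45 sin 29π/180 = (1/2)[cos(2π/45-29π/180) - cos(2π/45+29π/180)]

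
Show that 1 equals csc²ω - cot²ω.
RHS = 1/sin²ω - cos²ω/sin²ω = (1 - cos²ω)/sin²ω = sin²ω/sin²ω = 1 = LHS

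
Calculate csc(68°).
csc(68°) = 1.079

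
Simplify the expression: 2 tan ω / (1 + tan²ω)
2 tan ω / (1 + tan²ω) = sin(2ω) (using Double angle)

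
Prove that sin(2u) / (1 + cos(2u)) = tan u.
LHS = 2 sin u cos u / (2cos²u) = sin u/cos u = tan u = RHS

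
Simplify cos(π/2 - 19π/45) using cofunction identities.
cos(π/2 - 19π/45) = sin(19π/45)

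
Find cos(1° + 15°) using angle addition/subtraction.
cos(1° + 15°) = cos 1° cos 15° - sin 1° sin 15° = 0.9613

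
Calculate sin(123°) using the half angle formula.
sin(123°) = √((1 - cos 246°)/2) = 0.8387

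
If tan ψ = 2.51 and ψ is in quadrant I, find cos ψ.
cos ψ = 0.3701 (using tan²ψ + 1 = sec²ψ)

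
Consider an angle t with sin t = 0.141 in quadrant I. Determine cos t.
cos t = √(1 - sin²t) = 0.99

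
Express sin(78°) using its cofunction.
sin(78°) = cos(90° - 78°) = cos(12°)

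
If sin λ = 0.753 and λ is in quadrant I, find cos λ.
cos λ = 0.658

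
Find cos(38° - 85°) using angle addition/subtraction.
cos(38° - 85°) = cos 38° cos 85° + sin 38° sin 85° = 0.682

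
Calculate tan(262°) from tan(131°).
tan(262°) = 2 tan 131° / (1 - tan²131°) = 7.115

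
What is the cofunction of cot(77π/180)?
cot(77π/180) = tan(π/2 - 77π/180) = tan(13π/180)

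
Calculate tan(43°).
tan(43°) = 0.9325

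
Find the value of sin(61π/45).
sin(61π/45) = -0.8988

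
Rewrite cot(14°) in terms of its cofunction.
cot(14°) = tan(90° - 14°) = tan(76°)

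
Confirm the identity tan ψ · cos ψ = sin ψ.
LHS = (sin ψ/cos ψ) · cos ψ = sin ψ = RHS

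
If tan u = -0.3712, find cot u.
cot u = 1/tan u = -2.694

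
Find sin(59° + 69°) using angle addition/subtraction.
sin(59° + 69°) = sin 59° cos 69° + cos 59° sin 69° = 0.788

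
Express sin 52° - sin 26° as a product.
sin 52° - sin 26° = 2 cos(39°) sin(13°)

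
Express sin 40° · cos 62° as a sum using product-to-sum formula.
sin 40° cos 62° = (1/2)[sin(40°+62°) + sin(40°-62°)]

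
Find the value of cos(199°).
cos(199°) = -0.9455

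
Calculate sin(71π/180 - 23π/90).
sin(71π/180 - 23π/90) = sin 71π/180 cos 23π/90 - cos 71π/180 sin 23π/90 = 0.4226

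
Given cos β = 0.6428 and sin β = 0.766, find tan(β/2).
tan(β/2) = sin β / (1 + cos β) = 0.4663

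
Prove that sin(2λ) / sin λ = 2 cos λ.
LHS = 2 sin λ cos λ / sin λ = 2 cos λ = RHS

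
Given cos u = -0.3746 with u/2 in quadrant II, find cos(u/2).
cos(u/2) = ±√((1 + cos u)/2); negative since u/2 ∈ QII, so cos(u/2) = -0.5592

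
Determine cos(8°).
cos(8°) = 0.9903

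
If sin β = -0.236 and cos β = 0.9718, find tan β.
tan β = sin β / cos β = -0.2428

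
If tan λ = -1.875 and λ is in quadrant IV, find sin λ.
sin λ = -0.8824 (using tan²λ + 1 = sec²λ)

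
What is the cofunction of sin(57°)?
sin(57°) = cos(90° - 57°) = cos(33°)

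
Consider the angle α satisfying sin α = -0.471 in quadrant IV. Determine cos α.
cos α = √(1 - sin²α) = 0.8821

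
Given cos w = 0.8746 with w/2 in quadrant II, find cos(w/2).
cos(w/2) = ±√((1 + cos w)/2); negative since w/2 ∈ QII, so cos(w/2) = -0.9681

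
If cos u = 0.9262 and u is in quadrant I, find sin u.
sin u = 0.377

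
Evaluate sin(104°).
sin(104°) = 0.9703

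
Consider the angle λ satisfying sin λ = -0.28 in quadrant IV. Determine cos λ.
cos λ = √(1 - sin²λ) = 0.96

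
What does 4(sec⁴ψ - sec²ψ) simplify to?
4(sec⁴ψ - sec²ψ) = 4(tan⁴ψ + tan²ψ) (using Pythagorean)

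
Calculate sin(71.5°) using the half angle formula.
sin(71.5°) = √((1 - cos 143°)/2) = 0.9483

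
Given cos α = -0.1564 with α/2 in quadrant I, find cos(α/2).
cos(α/2) = ±√((1 + cos α)/2); positive since α/2 ∈ QI, so cos(α/2) = 0.6495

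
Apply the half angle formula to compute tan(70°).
tan(70°) = sin 140° / (1 + cos 140°) = 2.747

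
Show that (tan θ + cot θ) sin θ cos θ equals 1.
LHS = (sin θ/cos θ + cos θ/sin θ) sin θ cos θ = ((sin²θ + cos²θ)/(sin θ cos θ)) · sin θ cos θ = sin²θ + cos²θ = 1 = RHS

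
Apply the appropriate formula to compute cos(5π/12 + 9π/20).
cos(5π/12 + 9π/20) = cos 5π/12 cos 9π/20 - sin 5π/12 sin 9π/20 = -0.9135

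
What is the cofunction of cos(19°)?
cos(19°) = sin(90° - 19°) = sin(71°)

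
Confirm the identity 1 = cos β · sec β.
RHS = cos β · (1/cos β) = 1 = LHS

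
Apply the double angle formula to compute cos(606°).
cos(606°) = cos²303° - sin²303° = -0.4067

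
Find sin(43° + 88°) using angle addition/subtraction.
sin(43° + 88°) = sin 43° cos 88° + cos 43° sin 88° = 0.7547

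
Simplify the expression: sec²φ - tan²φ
sec²φ - tan²φ = 1 (using Pythagorean identity)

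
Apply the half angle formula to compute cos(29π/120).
cos(29π/120) = √((1 + cos 29π/60)/2) = 0.7254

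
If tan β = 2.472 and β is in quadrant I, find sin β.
sin β = 0.927 (using tan²β + 1 = sec²β)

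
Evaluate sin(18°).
sin(18°) = 0.309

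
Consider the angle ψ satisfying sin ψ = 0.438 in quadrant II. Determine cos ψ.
cos ψ = ±√(1 - sin²ψ) = -0.899 (negative in QII)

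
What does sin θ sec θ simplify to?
sin θ sec θ = tan θ (using Reciprocal + quotient)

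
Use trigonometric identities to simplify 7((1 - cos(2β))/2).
7((1 - cos(2β))/2) = 7(sin²β) (using Power reduction)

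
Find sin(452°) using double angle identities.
sin(452°) = 2 sin 226° cos 226° = 0.9994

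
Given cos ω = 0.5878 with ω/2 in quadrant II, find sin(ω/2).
sin(ω/2) = ±√((1 - cos ω)/2); positive since ω/2 ∈ QII, so sin(ω/2) = 0.454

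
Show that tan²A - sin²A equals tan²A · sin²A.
LHS = sin²A/cos²A - sin²A = sin²A(1/cos²A - 1) = sin²A · (1 - cos²A)/cos²A = sin²A · sin²A/cos²A = sin²A · tan²A = RHS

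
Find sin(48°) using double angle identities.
sin(48°) = 2 sin 24° cos 24° = 0.7431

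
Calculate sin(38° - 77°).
sin(38° - 77°) = sin 38° cos 77° - cos 38° sin 77° = -0.6293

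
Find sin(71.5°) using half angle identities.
sin(71.5°) = √((1 - cos 143°)/2) = 0.9483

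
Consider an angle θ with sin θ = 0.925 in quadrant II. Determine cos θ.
cos θ = ±√(1 - sin²θ) = -0.38 (negative in QII)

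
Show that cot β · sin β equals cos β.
LHS = (cos β/sin β) · sin β = cos β = RHS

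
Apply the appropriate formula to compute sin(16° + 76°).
sin(16° + 76°) = sin 16° cos 76° + cos 16° sin 76° = 0.9994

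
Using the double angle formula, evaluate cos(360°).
cos(360°) = cos²180° - sin²180° = 1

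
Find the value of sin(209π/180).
sin(209π/180) = -0.4848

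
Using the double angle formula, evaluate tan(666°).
tan(666°) = 2 tan 333° / (1 - tan²333°) = -1.376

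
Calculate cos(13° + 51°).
cos(13° + 51°) = cos 13° cos 51° - sin 13° sin 51° = 0.4384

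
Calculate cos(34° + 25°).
cos(34° + 25°) = cos 34° cos 25° - sin 34° sin 25° = 0.515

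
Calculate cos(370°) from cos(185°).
cos(370°) = cos²185° - sin²185° = 0.9848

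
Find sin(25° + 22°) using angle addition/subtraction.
sin(25° + 22°) = sin 25° cos 22° + cos 25° sin 22° = 0.7314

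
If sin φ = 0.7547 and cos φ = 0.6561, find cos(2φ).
cos(2φ) = cos²φ - sin²φ = -0.1391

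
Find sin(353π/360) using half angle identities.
sin(353π/360) = √((1 - cos 353π/180)/2) = 0.06105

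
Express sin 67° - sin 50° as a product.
sin 67° - sin 50° = 2 cos(58.5°) sin(8.5°)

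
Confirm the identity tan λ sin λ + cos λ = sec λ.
LHS = sin²λ/cos λ + cos λ = (sin²λ + cos²λ)/cos λ = 1/cos λ = sec λ = RHS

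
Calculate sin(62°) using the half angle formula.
sin(62°) = √((1 - cos 124°)/2) = 0.8829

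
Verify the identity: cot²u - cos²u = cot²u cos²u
LHS = cos²u/sin²u - cos²u = cos²u(1/sin²u - 1) = cos²u · (1 - sin²u)/sin²u = cos²u · cos²u/sin²u = cos²u · cot²u = RHS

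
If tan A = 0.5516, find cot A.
cot A = 1/tan A = 1.813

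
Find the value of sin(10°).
sin(10°) = 0.1736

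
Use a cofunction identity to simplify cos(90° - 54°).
cos(90° - 54°) = sin(54°)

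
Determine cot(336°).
cot(336°) = -2.246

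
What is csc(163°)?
csc(163°) = 3.42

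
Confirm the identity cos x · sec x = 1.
LHS = cos x · (1/cos x) = 1 = RHS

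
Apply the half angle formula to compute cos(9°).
cos(9°) = √((1 + cos 18°)/2) = 0.9877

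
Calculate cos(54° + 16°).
cos(54° + 16°) = cos 54° cos 16° - sin 54° sin 16° = 0.342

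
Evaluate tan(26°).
tan(26°) = 0.4877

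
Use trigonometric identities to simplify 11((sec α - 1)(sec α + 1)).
11((sec α - 1)(sec α + 1)) = 11(tan²α) (using Diff. of squares)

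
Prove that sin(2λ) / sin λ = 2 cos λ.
LHS = 2 sin λ cos λ / sin λ = 2 cos λ = RHS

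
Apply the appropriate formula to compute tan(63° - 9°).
tan(63° - 9°) = (tan 63° - tan 9°)/(1 + tan 63° tan 9°) = 1.376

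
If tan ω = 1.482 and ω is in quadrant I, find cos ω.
cos ω = 0.5593 (using tan²ω + 1 = sec²ω)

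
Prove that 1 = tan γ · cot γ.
RHS = (sin γ/cos γ) · (cos γ/sin γ) = 1 = LHS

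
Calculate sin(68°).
sin(68°) = 0.9272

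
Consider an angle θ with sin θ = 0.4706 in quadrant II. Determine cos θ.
cos θ = ±√(1 - sin²θ) = -0.8823 (negative in QII)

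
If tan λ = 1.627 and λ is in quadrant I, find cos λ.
cos λ = 0.5236 (using tan²λ + 1 = sec²λ)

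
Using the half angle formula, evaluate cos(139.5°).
cos(139.5°) = -√((1 + cos 279°)/2) = -0.7604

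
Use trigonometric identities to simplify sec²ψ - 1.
sec²ψ - 1 = tan²ψ (using Pythagorean identity)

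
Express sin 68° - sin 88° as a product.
sin 68° - sin 88° = 2 cos(78°) sin(-10°)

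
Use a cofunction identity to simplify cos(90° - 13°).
cos(90° - 13°) = sin(13°)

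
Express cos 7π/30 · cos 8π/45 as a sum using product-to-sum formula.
cos 7π/30 cos 8π/45 = (1/2)[cos(7π/30-8π/45) + cos(7π/30+8π/45)]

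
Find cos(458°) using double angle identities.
cos(458°) = cos²229° - sin²229° = -0.1392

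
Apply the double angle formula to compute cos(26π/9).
cos(26π/9) = cos²13π/9 - sin²13π/9 = -0.9397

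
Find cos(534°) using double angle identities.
cos(534°) = 1 - 2sin²267° = -0.9945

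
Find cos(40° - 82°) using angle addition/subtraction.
cos(40° - 82°) = cos 40° cos 82° + sin 40° sin 82° = 0.7431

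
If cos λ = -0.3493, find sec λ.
sec λ = 1/cos λ = -2.863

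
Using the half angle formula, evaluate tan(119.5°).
tan(119.5°) = sin 239° / (1 + cos 239°) = -1.767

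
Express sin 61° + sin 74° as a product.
sin 61° + sin 74° = 2 sin(67.5°) cos(-6.5°)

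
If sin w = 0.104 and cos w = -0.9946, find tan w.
tan w = sin w / cos w = -0.1046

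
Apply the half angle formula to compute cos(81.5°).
cos(81.5°) = √((1 + cos 163°)/2) = 0.1478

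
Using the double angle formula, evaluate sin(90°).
sin(90°) = 2 sin 45° cos 45° = 1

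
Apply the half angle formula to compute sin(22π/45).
sin(22π/45) = √((1 - cos 44π/45)/2) = 0.9994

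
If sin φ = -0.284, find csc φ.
csc φ = 1/sin φ = -3.521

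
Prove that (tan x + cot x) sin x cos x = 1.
LHS = (sin x/cos x + cos x/sin x) sin x cos x = ((sin²x + cos²x)/(sin x cos x)) · sin x cos x = sin²x + cos²x = 1 = RHS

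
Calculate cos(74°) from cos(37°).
cos(74°) = 2cos²37° - 1 = 0.2756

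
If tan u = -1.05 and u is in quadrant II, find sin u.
sin u = 0.7241 (using tan²u + 1 = sec²u)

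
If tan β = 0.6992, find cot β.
cot β = 1/tan β = 1.43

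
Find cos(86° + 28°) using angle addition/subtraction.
cos(86° + 28°) = cos 86° cos 28° - sin 86° sin 28° = -0.4067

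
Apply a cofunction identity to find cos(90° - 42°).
cos(90° - 42°) = sin(42°) = 0.6691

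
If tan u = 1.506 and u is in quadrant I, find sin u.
sin u = 0.8331 (using tan²u + 1 = sec²u)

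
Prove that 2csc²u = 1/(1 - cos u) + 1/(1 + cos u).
RHS = [(1 + cos u) + (1 - cos u)] / [(1 - cos u)(1 + cos u)] = 2/(1 - cos²u) = 2/sin²u = 2csc²u = LHS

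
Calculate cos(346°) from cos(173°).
cos(346°) = cos²173° - sin²173° = 0.9703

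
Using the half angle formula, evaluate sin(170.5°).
sin(170.5°) = √((1 - cos 341°)/2) = 0.165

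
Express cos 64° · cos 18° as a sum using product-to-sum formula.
cos 64° cos 18° = (1/2)[cos(64°-18°) + cos(64°+18°)]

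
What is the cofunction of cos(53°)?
cos(53°) = sin(90° - 53°) = sin(37°)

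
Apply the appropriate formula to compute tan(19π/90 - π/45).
tan(19π/90 - π/45) = (tan 19π/90 - tan π/45)/(1 + tan 19π/90 tan π/45) = 0.6745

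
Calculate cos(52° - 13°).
cos(52° - 13°) = cos 52° cos 13° + sin 52° sin 13° = 0.7771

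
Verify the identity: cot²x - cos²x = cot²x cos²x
LHS = cos²x/sin²x - cos²x = cos²x(1/sin²x - 1) = cos²x · (1 - sin²x)/sin²x = cos²x · cos²x/sin²x = cos²x · cot²x = RHS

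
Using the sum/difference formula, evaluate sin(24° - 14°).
sin(24° - 14°) = sin 24° cos 14° - cos 24° sin 14° = 0.1736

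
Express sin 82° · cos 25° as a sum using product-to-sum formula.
sin 82° cos 25° = (1/2)[sin(82°+25°) + sin(82°-25°)]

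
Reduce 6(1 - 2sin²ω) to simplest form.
6(1 - 2sin²ω) = 6(cos(2ω)) (using Double angle)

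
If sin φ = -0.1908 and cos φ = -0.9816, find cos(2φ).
cos(2φ) = cos²φ - sin²φ = 0.9271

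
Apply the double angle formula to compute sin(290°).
sin(290°) = 2 sin 145° cos 145° = -0.9397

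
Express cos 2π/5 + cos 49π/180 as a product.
cos 2π/5 + cos 49π/180 = 2 cos(121π/360) cos(23π/360)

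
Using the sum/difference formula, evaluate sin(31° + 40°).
sin(31° + 40°) = sin 31° cos 40° + cos 31° sin 40° = 0.9455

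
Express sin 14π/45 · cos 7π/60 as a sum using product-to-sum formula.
sin 14π/45 cos 7π/60 = (1/2)[sin(14π/45+7π/60) + sin(14π/45-7π/60)]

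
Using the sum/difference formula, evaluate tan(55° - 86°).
tan(55° - 86°) = (tan 55° - tan 86°)/(1 + tan 55° tan 86°) = -0.6009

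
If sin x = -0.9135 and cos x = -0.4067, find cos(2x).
cos(2x) = cos²x - sin²x = -0.6691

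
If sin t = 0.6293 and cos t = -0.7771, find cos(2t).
cos(2t) = cos²t - sin²t = 0.2079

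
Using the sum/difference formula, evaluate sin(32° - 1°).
sin(32° - 1°) = sin 32° cos 1° - cos 32° sin 1° = 0.515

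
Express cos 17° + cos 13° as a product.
cos 17° + cos 13° = 2 cos(15°) cos(2°)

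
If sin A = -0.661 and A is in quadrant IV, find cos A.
cos A = 0.7504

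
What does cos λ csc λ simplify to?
cos λ csc λ = cot λ (using Reciprocal + quotient)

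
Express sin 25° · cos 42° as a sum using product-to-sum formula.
sin 25° cos 42° = (1/2)[sin(25°+42°) + sin(25°-42°)]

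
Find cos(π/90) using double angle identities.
cos(π/90) = cos²π/180 - sin²π/180 = 0.9994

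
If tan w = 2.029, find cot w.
cot w = 1/tan w = 0.4929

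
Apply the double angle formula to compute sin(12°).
sin(12°) = 2 sin 6° cos 6° = 0.2079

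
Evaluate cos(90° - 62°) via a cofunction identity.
cos(90° - 62°) = sin(62°) = 0.8829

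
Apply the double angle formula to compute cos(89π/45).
cos(89π/45) = cos²89π/90 - sin²89π/90 = 0.9976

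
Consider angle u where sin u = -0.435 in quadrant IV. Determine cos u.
cos u = √(1 - sin²u) = 0.9004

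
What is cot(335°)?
cot(335°) = -2.145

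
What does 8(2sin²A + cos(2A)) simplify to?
8(2sin²A + cos(2A)) = 8 (using Double angle)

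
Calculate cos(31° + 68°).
cos(31° + 68°) = cos 31° cos 68° - sin 31° sin 68° = -0.1564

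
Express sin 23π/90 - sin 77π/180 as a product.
sin 23π/90 - sin 77π/180 = 2 cos(41π/120) sin(-31π/360)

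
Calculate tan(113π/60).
tan(113π/60) = -0.3839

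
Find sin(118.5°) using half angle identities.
sin(118.5°) = √((1 - cos 237°)/2) = 0.8788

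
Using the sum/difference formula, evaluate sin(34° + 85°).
sin(34° + 85°) = sin 34° cos 85° + cos 34° sin 85° = 0.8746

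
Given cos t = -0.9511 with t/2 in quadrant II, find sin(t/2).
sin(t/2) = ±√((1 - cos t)/2); positive since t/2 ∈ QII, so sin(t/2) = 0.9877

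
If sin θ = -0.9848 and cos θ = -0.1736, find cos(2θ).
cos(2θ) = cos²θ - sin²θ = -0.9397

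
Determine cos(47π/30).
cos(47π/30) = 0.2079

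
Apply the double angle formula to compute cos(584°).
cos(584°) = cos²292° - sin²292° = -0.7193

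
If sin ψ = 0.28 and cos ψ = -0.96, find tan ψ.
tan ψ = sin ψ / cos ψ = -0.2917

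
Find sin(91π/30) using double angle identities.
sin(91π/30) = 2 sin 91π/60 cos 91π/60 = -0.1045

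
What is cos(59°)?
cos(59°) = 0.515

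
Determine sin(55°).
sin(55°) = 0.8192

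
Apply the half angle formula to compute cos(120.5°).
cos(120.5°) = -√((1 + cos 241°)/2) = -0.5075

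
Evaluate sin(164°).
sin(164°) = 0.2756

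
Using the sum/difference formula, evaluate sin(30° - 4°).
sin(30° - 4°) = sin 30° cos 4° - cos 30° sin 4° = 0.4384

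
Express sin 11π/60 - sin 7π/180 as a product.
sin 11π/60 - sin 7π/180 = 2 cos(π/9) sin(13π/180)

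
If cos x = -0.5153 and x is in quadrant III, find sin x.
sin x = -0.857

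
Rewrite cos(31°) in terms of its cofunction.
cos(31°) = sin(90° - 31°) = sin(59°)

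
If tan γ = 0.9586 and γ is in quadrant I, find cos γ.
cos γ = 0.7219 (using tan²γ + 1 = sec²γ)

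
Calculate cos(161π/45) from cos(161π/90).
cos(161π/45) = 2cos²161π/90 - 1 = 0.2419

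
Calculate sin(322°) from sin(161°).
sin(322°) = 2 sin 161° cos 161° = -0.6157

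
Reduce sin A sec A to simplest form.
sin A sec A = tan A (using Reciprocal + quotient)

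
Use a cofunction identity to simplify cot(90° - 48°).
cot(90° - 48°) = tan(48°)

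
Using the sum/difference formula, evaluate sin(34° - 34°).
sin(34° - 34°) = sin 34° cos 34° - cos 34° sin 34° = 0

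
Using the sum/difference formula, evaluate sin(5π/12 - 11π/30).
sin(5π/12 - 11π/30) = sin 5π/12 cos 11π/30 - cos 5π/12 sin 11π/30 = 0.1564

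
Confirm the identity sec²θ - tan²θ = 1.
LHS = 1/cos²θ - sin²θ/cos²θ = (1 - sin²θ)/cos²θ = cos²θ/cos²θ = 1 = RHS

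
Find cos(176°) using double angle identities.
cos(176°) = cos²88° - sin²88° = -0.9976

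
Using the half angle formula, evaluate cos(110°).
cos(110°) = -√((1 + cos 220°)/2) = -0.342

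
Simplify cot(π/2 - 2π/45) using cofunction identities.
cot(π/2 - 2π/45) = tan(2π/45)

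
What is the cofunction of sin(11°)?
sin(11°) = cos(90° - 11°) = cos(79°)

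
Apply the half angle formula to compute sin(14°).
sin(14°) = √((1 - cos 28°)/2) = 0.2419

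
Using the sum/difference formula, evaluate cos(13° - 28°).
cos(13° - 28°) = cos 13° cos 28° + sin 13° sin 28° = (√6+√2)/4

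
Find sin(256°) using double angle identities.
sin(256°) = 2 sin 128° cos 128° = -0.9703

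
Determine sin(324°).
sin(324°) = -0.5878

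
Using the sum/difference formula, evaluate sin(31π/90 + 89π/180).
sin(31π/90 + 89π/180) = sin 31π/90 cos 89π/180 + cos 31π/90 sin 89π/180 = 0.4848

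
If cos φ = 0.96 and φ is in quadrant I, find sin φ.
sin φ = 0.28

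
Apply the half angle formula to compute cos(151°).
cos(151°) = -√((1 + cos 302°)/2) = -0.8746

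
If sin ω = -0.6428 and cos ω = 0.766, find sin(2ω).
sin(2ω) = 2 sin ω cos ω = -0.9848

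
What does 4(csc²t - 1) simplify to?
4(csc²t - 1) = 4(cot²t) (using Pythagorean identity)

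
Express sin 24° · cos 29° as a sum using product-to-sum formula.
sin 24° cos 29° = (1/2)[sin(24°+29°) + sin(24°-29°)]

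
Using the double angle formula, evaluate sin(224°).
sin(224°) = 2 sin 112° cos 112° = -0.6947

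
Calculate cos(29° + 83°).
cos(29° + 83°) = cos 29° cos 83° - sin 29° sin 83° = -0.3746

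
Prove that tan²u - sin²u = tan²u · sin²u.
LHS = sin²u/cos²u - sin²u = sin²u(1/cos²u - 1) = sin²u · (1 - cos²u)/cos²u = sin²u · sin²u/cos²u = sin²u · tan²u = RHS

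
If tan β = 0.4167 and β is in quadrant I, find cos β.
cos β = 0.9231 (using tan²β + 1 = sec²β)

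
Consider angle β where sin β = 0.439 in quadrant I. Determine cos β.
cos β = √(1 - sin²β) = 0.8985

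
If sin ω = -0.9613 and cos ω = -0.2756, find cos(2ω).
cos(2ω) = cos²ω - sin²ω = -0.8481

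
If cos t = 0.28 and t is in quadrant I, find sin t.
sin t = 0.96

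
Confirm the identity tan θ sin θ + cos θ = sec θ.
LHS = sin²θ/cos θ + cos θ = (sin²θ + cos²θ)/cos θ = 1/cos θ = sec θ = RHS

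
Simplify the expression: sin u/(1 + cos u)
sin u/(1 + cos u) = tan(u/2) (using Half angle)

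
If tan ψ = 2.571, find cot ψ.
cot ψ = 1/tan ψ = 0.389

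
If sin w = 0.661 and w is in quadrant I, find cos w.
cos w = 0.7504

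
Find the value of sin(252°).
sin(252°) = -0.9511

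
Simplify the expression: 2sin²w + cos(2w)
2sin²w + cos(2w) = 1 (using Double angle)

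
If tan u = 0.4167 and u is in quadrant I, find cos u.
cos u = 0.9231 (using tan²u + 1 = sec²u)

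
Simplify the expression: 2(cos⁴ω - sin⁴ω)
2(cos⁴ω - sin⁴ω) = 2(cos(2ω)) (using Factoring + double angle)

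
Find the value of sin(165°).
sin(165°) = (√6-√2)/4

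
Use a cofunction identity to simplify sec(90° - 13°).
sec(90° - 13°) = csc(13°)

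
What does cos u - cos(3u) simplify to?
cos u - cos(3u) = 2 sin(2u) sin u (using Sum-to-product)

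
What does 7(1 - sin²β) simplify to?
7(1 - sin²β) = 7(cos²β) (using Pythagorean identity)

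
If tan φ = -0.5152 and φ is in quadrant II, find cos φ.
cos φ = -0.889 (using tan²φ + 1 = sec²φ)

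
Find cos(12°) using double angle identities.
cos(12°) = cos²6° - sin²6° = 0.9781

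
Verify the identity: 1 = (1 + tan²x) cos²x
RHS = sec²x · cos²x = (1/cos²x) · cos²x = 1 = LHS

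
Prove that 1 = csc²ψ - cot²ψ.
RHS = 1/sin²ψ - cos²ψ/sin²ψ = (1 - cos²ψ)/sin²ψ = sin²ψ/sin²ψ = 1 = LHS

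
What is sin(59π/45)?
sin(59π/45) = -0.829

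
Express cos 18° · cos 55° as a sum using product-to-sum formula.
cos 18° cos 55° = (1/2)[cos(18°-55°) + cos(18°+55°)]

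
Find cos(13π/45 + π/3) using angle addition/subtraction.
cos(13π/45 + π/3) = cos 13π/45 cos π/3 - sin 13π/45 sin π/3 = -0.3746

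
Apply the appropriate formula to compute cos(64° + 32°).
cos(64° + 32°) = cos 64° cos 32° - sin 64° sin 32° = -0.1045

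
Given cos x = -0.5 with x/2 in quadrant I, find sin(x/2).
sin(x/2) = ±√((1 - cos x)/2); positive since x/2 ∈ QI, so sin(x/2) = √3/2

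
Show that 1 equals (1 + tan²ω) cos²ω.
RHS = sec²ω · cos²ω = (1/cos²ω) · cos²ω = 1 = LHS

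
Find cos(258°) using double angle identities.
cos(258°) = cos²129° - sin²129° = -0.2079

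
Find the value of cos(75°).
cos(75°) = (√6-√2)/4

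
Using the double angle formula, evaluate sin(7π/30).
sin(7π/30) = 2 sin 7π/60 cos 7π/60 = 0.6691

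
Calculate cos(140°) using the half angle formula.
cos(140°) = -√((1 + cos 280°)/2) = -0.766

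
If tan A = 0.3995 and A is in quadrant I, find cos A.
cos A = 0.9286 (using tan²A + 1 = sec²A)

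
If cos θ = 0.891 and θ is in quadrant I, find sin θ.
sin θ = 0.454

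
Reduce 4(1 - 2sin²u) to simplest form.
4(1 - 2sin²u) = 4(cos(2u)) (using Double angle)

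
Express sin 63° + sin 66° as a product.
sin 63° + sin 66° = 2 sin(64.5°) cos(-1.5°)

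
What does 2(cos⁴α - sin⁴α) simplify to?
2(cos⁴α - sin⁴α) = 2(cos(2α)) (using Factoring + double angle)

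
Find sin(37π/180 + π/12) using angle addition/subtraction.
sin(37π/180 + π/12) = sin 37π/180 cos π/12 + cos 37π/180 sin π/12 = 0.788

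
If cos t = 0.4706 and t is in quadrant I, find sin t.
sin t = 0.8823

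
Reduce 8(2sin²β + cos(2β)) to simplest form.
8(2sin²β + cos(2β)) = 8 (using Double angle)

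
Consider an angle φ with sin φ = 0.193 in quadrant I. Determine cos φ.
cos φ = √(1 - sin²φ) = 0.9812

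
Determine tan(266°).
tan(266°) = 14.3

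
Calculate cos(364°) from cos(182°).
cos(364°) = cos²182° - sin²182° = 0.9976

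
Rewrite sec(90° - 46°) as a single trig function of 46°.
sec(90° - 46°) = csc(46°)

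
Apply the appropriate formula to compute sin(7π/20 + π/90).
sin(7π/20 + π/90) = sin 7π/20 cos π/90 + cos 7π/20 sin π/90 = 0.9063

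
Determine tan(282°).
tan(282°) = -4.705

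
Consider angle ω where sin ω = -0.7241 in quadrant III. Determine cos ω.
cos ω = ±√(1 - sin²ω) = -0.6897 (negative in QIII)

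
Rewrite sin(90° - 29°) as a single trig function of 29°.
sin(90° - 29°) = cos(29°)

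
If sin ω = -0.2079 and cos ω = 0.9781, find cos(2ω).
cos(2ω) = cos²ω - sin²ω = 0.9135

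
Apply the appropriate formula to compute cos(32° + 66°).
cos(32° + 66°) = cos 32° cos 66° - sin 32° sin 66° = -0.1392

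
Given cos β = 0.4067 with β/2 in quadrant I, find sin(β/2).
sin(β/2) = ±√((1 - cos β)/2); positive since β/2 ∈ QI, so sin(β/2) = 0.5447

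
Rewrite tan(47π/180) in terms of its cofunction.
tan(47π/180) = cot(π/2 - 47π/180) = cot(43π/180)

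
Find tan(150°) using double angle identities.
tan(150°) = 2 tan 75° / (1 - tan²75°) = -√3/3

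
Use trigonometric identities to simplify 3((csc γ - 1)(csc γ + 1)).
3((csc γ - 1)(csc γ + 1)) = 3(cot²γ) (using Diff. of squares)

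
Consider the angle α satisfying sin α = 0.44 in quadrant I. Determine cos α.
cos α = √(1 - sin²α) = 0.898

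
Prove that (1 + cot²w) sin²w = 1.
LHS = csc²w · sin²w = (1/sin²w) · sin²w = 1 = RHS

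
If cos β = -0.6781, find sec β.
sec β = 1/cos β = -1.475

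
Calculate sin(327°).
sin(327°) = -0.5446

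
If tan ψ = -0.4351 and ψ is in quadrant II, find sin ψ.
sin ψ = 0.399 (using tan²ψ + 1 = sec²ψ)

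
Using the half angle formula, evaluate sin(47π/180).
sin(47π/180) = √((1 - cos 47π/90)/2) = 0.7314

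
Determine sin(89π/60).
sin(89π/60) = -0.9986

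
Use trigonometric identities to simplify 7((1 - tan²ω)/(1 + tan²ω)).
7((1 - tan²ω)/(1 + tan²ω)) = 7(cos(2ω)) (using Double angle)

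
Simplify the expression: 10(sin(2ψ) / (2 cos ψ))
10(sin(2ψ) / (2 cos ψ)) = 10(sin ψ) (using Double angle)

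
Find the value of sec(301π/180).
sec(301π/180) = 1.942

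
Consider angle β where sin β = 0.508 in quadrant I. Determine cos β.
cos β = √(1 - sin²β) = 0.8614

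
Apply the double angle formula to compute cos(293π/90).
cos(293π/90) = cos²293π/180 - sin²293π/180 = -0.6947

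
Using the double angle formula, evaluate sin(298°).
sin(298°) = 2 sin 149° cos 149° = -0.8829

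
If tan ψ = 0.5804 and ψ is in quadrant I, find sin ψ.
sin ψ = 0.502 (using tan²ψ + 1 = sec²ψ)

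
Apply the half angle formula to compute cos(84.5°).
cos(84.5°) = √((1 + cos 169°)/2) = 0.09585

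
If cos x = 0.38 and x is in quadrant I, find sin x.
sin x = 0.925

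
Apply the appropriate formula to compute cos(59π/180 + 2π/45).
cos(59π/180 + 2π/45) = cos 59π/180 cos 2π/45 - sin 59π/180 sin 2π/45 = 0.3907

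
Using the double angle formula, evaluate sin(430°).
sin(430°) = 2 sin 215° cos 215° = 0.9397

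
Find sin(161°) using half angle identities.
sin(161°) = √((1 - cos 322°)/2) = 0.3256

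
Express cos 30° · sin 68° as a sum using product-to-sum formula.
cos 30° sin 68° = (1/2)[sin(30°+68°) - sin(30°-68°)]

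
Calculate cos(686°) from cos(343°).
cos(686°) = cos²343° - sin²343° = 0.829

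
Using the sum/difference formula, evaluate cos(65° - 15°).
cos(65° - 15°) = cos 65° cos 15° + sin 65° sin 15° = 0.6428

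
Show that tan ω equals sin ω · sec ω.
RHS = sin ω · (1/cos ω) = sin ω/cos ω = tan ω = LHS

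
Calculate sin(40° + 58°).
sin(40° + 58°) = sin 40° cos 58° + cos 40° sin 58° = 0.9903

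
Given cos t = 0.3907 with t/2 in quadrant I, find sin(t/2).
sin(t/2) = ±√((1 - cos t)/2); positive since t/2 ∈ QI, so sin(t/2) = 0.552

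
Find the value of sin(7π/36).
sin(7π/36) = 0.5736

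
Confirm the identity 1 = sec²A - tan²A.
RHS = 1/cos²A - sin²A/cos²A = (1 - sin²A)/cos²A = cos²A/cos²A = 1 = LHS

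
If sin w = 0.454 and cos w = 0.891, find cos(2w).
cos(2w) = cos²w - sin²w = 0.5878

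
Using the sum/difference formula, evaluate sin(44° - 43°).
sin(44° - 43°) = sin 44° cos 43° - cos 44° sin 43° = 0.01745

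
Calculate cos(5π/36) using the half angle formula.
cos(5π/36) = √((1 + cos 5π/18)/2) = 0.9063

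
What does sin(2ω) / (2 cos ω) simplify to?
sin(2ω) / (2 cos ω) = sin ω (using Double angle)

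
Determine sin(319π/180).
sin(319π/180) = -0.6561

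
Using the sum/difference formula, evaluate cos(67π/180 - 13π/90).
cos(67π/180 - 13π/90) = cos 67π/180 cos 13π/90 + sin 67π/180 sin 13π/90 = 0.7547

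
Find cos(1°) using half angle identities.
cos(1°) = √((1 + cos 2°)/2) = 0.9998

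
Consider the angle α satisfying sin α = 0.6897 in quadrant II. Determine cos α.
cos α = ±√(1 - sin²α) = -0.7241 (negative in QII)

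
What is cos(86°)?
cos(86°) = 0.06976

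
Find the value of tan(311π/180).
tan(311π/180) = -1.15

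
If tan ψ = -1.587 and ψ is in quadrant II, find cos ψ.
cos ψ = -0.5331 (using tan²ψ + 1 = sec²ψ)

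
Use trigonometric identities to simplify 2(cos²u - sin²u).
2(cos²u - sin²u) = 2(cos(2u)) (using Double angle)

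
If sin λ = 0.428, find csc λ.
csc λ = 1/sin λ = 2.336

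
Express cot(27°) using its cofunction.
cot(27°) = tan(90° - 27°) = tan(63°)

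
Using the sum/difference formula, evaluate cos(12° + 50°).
cos(12° + 50°) = cos 12° cos 50° - sin 12° sin 50° = 0.4695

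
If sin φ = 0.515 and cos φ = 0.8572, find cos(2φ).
cos(2φ) = cos²φ - sin²φ = 0.4696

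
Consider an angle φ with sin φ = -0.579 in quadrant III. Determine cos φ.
cos φ = ±√(1 - sin²φ) = -0.8153 (negative in QIII)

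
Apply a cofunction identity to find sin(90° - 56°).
sin(90° - 56°) = cos(56°) = 0.5592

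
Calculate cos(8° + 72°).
cos(8° + 72°) = cos 8° cos 72° - sin 8° sin 72° = 0.1736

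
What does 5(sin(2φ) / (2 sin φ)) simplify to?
5(sin(2φ) / (2 sin φ)) = 5(cos φ) (using Double angle)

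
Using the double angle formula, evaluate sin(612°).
sin(612°) = 2 sin 306° cos 306° = -0.9511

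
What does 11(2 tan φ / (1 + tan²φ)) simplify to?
11(2 tan φ / (1 + tan²φ)) = 11(sin(2φ)) (using Double angle)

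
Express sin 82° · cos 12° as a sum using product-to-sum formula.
sin 82° cos 12° = (1/2)[sin(82°+12°) + sin(82°-12°)]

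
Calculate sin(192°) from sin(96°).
sin(192°) = 2 sin 96° cos 96° = -0.2079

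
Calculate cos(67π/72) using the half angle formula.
cos(67π/72) = -√((1 + cos 67π/36)/2) = -0.9763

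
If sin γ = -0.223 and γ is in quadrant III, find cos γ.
cos γ = -0.9748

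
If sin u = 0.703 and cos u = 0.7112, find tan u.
tan u = sin u / cos u = 0.9885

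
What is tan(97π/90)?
tan(97π/90) = 0.2493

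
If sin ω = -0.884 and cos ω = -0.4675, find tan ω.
tan ω = sin ω / cos ω = 1.891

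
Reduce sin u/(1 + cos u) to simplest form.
sin u/(1 + cos u) = tan(u/2) (using Half angle)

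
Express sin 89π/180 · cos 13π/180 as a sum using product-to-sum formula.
sin 89π/180 cos 13π/180 = (1/2)[sin(89π/180+13π/180) + sin(89π/180-13π/180)]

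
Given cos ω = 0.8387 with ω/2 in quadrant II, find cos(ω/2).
cos(ω/2) = ±√((1 + cos ω)/2); negative since ω/2 ∈ QII, so cos(ω/2) = -0.9588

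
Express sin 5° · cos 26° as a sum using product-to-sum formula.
sin 5° cos 26° = (1/2)[sin(5°+26°) + sin(5°-26°)]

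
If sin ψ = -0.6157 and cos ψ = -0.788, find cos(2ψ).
cos(2ψ) = cos²ψ - sin²ψ = 0.2419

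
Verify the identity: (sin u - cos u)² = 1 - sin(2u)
LHS = sin²u - 2 sin u cos u + cos²u = (sin²u + cos²u) - 2 sin u cos u = 1 - sin(2u) = RHS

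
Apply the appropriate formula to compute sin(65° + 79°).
sin(65° + 79°) = sin 65° cos 79° + cos 65° sin 79° = 0.5878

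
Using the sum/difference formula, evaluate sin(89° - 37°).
sin(89° - 37°) = sin 89° cos 37° - cos 89° sin 37° = 0.788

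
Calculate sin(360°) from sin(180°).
sin(360°) = 2 sin 180° cos 180° = 0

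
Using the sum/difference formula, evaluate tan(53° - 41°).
tan(53° - 41°) = (tan 53° - tan 41°)/(1 + tan 53° tan 41°) = 0.2126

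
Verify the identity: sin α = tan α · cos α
RHS = (sin α/cos α) · cos α = sin α = LHS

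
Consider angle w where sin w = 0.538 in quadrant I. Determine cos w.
cos w = √(1 - sin²w) = 0.8429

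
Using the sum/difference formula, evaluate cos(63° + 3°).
cos(63° + 3°) = cos 63° cos 3° - sin 63° sin 3° = 0.4067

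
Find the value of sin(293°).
sin(293°) = -0.9205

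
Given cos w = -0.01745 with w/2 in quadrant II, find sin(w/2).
sin(w/2) = ±√((1 - cos w)/2); positive since w/2 ∈ QII, so sin(w/2) = 0.7132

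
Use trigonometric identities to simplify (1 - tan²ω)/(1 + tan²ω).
(1 - tan²ω)/(1 + tan²ω) = cos(2ω) (using Double angle)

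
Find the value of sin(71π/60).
sin(71π/60) = -0.5446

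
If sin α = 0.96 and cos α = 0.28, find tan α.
tan α = sin α / cos α = 3.429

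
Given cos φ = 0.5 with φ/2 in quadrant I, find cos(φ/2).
cos(φ/2) = ±√((1 + cos φ)/2); positive since φ/2 ∈ QI, so cos(φ/2) = √3/2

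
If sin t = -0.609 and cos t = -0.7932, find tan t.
tan t = sin t / cos t = 0.7678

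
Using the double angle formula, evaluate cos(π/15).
cos(π/15) = cos²π/30 - sin²π/30 = 0.9781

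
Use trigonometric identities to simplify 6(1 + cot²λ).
6(1 + cot²λ) = 6(csc²λ) (using Pythagorean identity)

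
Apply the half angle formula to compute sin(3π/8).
sin(3π/8) = √((1 - cos 3π/4)/2) = √(2+√2)/2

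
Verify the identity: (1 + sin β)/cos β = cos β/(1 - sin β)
LHS = (1 + sin β)(1 - sin β) / (cos β(1 - sin β)) = (1 - sin²β) / (cos β(1 - sin β)) = cos²β / (cos β(1 - sin β)) = cos β/(1 - sin β) = RHS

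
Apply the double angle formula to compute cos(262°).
cos(262°) = cos²131° - sin²131° = -0.1392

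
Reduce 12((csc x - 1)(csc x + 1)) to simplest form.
12((csc x - 1)(csc x + 1)) = 12(cot²x) (using Diff. of squares)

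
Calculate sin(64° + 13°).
sin(64° + 13°) = sin 64° cos 13° + cos 64° sin 13° = 0.9744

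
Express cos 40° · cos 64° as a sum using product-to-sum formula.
cos 40° cos 64° = (1/2)[cos(40°-64°) + cos(40°+64°)]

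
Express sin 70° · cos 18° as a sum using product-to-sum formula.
sin 70° cos 18° = (1/2)[sin(70°+18°) + sin(70°-18°)]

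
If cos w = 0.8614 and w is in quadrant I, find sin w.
sin w = 0.5079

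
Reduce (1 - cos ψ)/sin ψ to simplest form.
(1 - cos ψ)/sin ψ = tan(ψ/2) (using Half angle)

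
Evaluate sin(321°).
sin(321°) = -0.6293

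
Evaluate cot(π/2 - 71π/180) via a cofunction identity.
cot(π/2 - 71π/180) = tan(71π/180) = 2.904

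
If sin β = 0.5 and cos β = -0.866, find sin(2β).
sin(2β) = 2 sin β cos β = -0.866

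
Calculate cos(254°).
cos(254°) = -0.2756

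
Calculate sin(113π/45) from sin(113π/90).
sin(113π/45) = 2 sin 113π/90 cos 113π/90 = 0.9994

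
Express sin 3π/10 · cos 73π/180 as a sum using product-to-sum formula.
sin 3π/10 cos 73π/180 = (1/2)[sin(3π/10+73π/180) + sin(3π/10-73π/180)]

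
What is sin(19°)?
sin(19°) = 0.3256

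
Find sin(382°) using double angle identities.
sin(382°) = 2 sin 191° cos 191° = 0.3746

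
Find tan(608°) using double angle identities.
tan(608°) = 2 tan 304° / (1 - tan²304°) = 2.475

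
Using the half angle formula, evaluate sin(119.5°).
sin(119.5°) = √((1 - cos 239°)/2) = 0.8704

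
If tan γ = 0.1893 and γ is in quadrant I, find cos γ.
cos γ = 0.9826 (using tan²γ + 1 = sec²γ)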